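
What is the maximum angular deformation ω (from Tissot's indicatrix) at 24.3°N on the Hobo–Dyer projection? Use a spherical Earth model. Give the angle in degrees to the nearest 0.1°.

15.8°

Hobo–Dyer is a cylindrical equal-area projection with standard parallels at ±37.5°. For cylindrical equal-area with standard parallel φ₀, h = cos φ / cos φ₀ and k = cos φ₀ / cos φ, so h·k = 1.
At 24.3°: h = 1.149, k = 0.8705; principal scales a = 1.149, b = 0.8705.
sin(ω/2) = (a − b)/(a + b) = 0.2783/2.019 = 0.1378, so ω = 2 arcsin(0.1378) ≈ 15.8°.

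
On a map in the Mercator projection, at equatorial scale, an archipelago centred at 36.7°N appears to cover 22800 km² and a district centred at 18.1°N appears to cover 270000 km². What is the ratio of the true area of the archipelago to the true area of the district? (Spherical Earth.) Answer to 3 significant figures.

Mercator's areal exaggeration is sec²φ; hence true area = (apparent area) · cos²φ.
True area of archipelago: 22800 × cos²(36.7°) = 22800 × 0.6428 = 14660 km².
True area of district: 270000 × cos²(18.1°) = 270000 × 0.9035 = 243900 km².
Ratio = 14660 / 243900 ≈ 0.0601.

0.0601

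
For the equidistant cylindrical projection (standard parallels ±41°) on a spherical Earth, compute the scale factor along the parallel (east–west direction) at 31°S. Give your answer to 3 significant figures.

0.880

With standard parallel φ₀ = 41°, the equirectangular projection gives x = Rλ cos φ₀, y = Rφ, so h = 1 and k = cos 41° / cos φ.
k = cos 41° / cos 31° = 0.7547/0.8572 = 0.8805.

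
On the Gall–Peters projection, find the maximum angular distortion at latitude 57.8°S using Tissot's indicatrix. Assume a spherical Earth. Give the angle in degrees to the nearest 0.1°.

32.0°

Gall–Peters is a cylindrical equal-area projection with standard parallels at ±45°. A cylindrical equal-area projection with standard parallel φ₀ has meridian scale h = cos φ / cos φ₀ and parallel scale k = cos φ₀ / cos φ (so areas are preserved, h·k = 1).
At 57.8°: h = 0.7536, k = 1.327; principal scales a = 1.327, b = 0.7536.
sin(ω/2) = (a − b)/(a + b) = 0.5734/2.081 = 0.2756, so ω = 2 arcsin(0.2756) ≈ 32.0°.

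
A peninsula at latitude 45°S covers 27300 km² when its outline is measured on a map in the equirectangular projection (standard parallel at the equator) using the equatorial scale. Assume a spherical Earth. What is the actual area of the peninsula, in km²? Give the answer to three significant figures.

In the plate carrée (x = Rλ, y = Rφ), meridians are true-scale (h = 1) and parallels are stretched by k = sec φ.
Areal scale = h·k = 1 × sec φ; at 45°, h = 1.000, k = 1.414, so h·k = 1.414.
True area = apparent / (areal scale) = 27300 / 1.414 ≈ 19300 km².

19300 km²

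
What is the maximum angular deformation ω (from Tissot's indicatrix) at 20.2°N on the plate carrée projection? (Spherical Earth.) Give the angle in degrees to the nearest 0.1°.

3.6°

In the plate carrée (x = Rλ, y = Rφ), meridians are true-scale (h = 1) and parallels are stretched by k = sec φ.
At 20.2°: h = 1.000, k = 1.066; principal scales a = 1.066, b = 1.000.
sin(ω/2) = (a − b)/(a + b) = 0.06554/2.066 = 0.03173, so ω = 2 arcsin(0.03173) ≈ 3.6°.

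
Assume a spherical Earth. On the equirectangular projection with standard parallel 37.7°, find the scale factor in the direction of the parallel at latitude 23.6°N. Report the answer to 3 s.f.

0.863

With standard parallel φ₀ = 37.7°, the equirectangular projection gives x = Rλ cos φ₀, y = Rφ, so h = 1 and k = cos 37.7° / cos φ.
k = cos 37.7° / cos 23.6° = 0.7912/0.9164 = 0.8634.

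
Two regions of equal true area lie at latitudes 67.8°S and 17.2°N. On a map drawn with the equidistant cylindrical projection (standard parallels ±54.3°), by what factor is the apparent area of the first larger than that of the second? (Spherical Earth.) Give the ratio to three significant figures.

2.53

In the equirectangular projection with standard parallel φ₀ = 54.3° (x = Rλ cos φ₀, y = Rφ), meridians are true-scale (h = 1) and the parallel scale is k = cos φ₀ / cos φ.
Areal scale at 67.8°: h·k = 1.000 × 1.544 = 1.544.
Areal scale at 17.2°: h·k = 1.000 × 0.6109 = 0.6109.
Ratio = 1.544/0.6109 ≈ 2.53.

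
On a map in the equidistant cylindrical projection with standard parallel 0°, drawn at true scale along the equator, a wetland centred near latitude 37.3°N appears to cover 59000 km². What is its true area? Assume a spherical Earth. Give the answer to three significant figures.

In the plate carrée (x = Rλ, y = Rφ), meridians are true-scale (h = 1) and parallels are stretched by k = sec φ.
Areal scale = h·k = 1 × sec φ; at 37.3°, h = 1.000, k = 1.257, so h·k = 1.257.
True area = apparent / (areal scale) = 59000 / 1.257 ≈ 46900 km².

46900 km²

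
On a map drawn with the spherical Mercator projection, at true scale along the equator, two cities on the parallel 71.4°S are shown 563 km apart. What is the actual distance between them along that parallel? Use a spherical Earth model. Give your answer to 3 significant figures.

180 km

For Mercator, h = k = sec φ (a conformal cylindrical projection has a single point scale, 1/cos φ).
Along the parallel at 71.4°, map distances are exaggerated by k = sec 71.4° = 3.135.
True distance = 563 / 3.135 = 563 × cos 71.4° ≈ 180 km.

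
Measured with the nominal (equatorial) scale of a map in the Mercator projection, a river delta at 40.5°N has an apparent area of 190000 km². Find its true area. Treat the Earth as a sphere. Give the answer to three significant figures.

110000 km²

For Mercator, h = k = sec φ (a conformal cylindrical projection has a single point scale, 1/cos φ).
Areal scale = k² = sec²φ = 1/cos²(40.5°) = 1/0.7604² = 1.729.
True area = apparent / (areal scale) = 190000 / 1.729 ≈ 110000 km².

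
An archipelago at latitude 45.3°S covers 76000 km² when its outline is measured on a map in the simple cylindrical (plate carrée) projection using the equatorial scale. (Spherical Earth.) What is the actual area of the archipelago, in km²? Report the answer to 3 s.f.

53500 km²

For the equirectangular projection with φ₀ = 0 (plate carrée), h = 1 along meridians and k = sec φ along parallels.
Areal scale = h·k = 1 × sec φ; at 45.3°, h = 1.000, k = 1.422, so h·k = 1.422.
True area = apparent / (areal scale) = 76000 / 1.422 ≈ 53500 km².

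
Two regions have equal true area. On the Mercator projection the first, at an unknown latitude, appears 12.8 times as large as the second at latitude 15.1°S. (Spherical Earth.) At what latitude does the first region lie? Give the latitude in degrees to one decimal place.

For equal true areas on Mercator, apparent areas scale as sec²φ, so the ratio is cos²φ₂ / cos²φ₁.
cos²φ₂ / cos²φ₁ = 12.8  ⇒  cos φ₁ = cos 15.1° / √12.8 = 0.9655/3.578 = 0.2699.
φ₁ = arccos(0.2699) ≈ 74.3°.

74.3°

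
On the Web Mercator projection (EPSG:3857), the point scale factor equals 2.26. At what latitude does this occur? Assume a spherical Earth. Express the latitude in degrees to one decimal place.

63.7°

Mercator scale is k = sec φ = 1/cos φ.
1/cos φ = 2.26  ⇒  cos φ = 0.4425  ⇒  φ = arccos(0.4425) ≈ 63.7°.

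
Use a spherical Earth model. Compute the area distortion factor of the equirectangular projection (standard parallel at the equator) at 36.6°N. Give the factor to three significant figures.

1.25

For the equirectangular projection with φ₀ = 0 (plate carrée), h = 1 along meridians and k = sec φ along parallels.
Areal scale = h·k = 1 × sec φ; at 36.6°, h = 1.000, k = 1.246, so h·k = 1.246.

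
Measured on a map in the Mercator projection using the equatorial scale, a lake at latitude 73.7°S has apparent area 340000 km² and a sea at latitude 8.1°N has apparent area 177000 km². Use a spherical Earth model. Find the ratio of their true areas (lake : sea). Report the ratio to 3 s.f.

0.154

Since Mercator area scale is 1/cos²φ, the true area equals the apparent area multiplied by cos²φ.
True area of lake: 340000 × cos²(73.7°) = 340000 × 0.07877 = 26780 km².
True area of sea: 177000 × cos²(8.1°) = 177000 × 0.9801 = 173500 km².
Ratio = 26780 / 173500 ≈ 0.154.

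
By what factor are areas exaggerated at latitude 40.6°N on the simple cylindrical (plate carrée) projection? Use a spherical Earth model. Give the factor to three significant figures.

1.32

For the equirectangular projection with φ₀ = 0 (plate carrée), h = 1 along meridians and k = sec φ along parallels.
Areal scale = h·k = 1 × sec φ; at 40.6°, h = 1.000, k = 1.317, so h·k = 1.317.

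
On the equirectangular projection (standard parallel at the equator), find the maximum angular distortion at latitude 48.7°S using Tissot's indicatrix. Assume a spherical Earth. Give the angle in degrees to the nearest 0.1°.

In the plate carrée (x = Rλ, y = Rφ), meridians are true-scale (h = 1) and parallels are stretched by k = sec φ.
At 48.7°: h = 1.000, k = 1.515; principal scales a = 1.515, b = 1.000.
sin(ω/2) = (a − b)/(a + b) = 0.5151/2.515 = 0.2048, so ω = 2 arcsin(0.2048) ≈ 23.6°.

23.6°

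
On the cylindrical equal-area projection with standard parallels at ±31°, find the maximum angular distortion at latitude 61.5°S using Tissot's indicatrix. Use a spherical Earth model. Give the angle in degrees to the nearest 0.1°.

63.6°

Cylindrical equal-area (φ₀ = 31°): h = cos φ / cos 31° along meridians, k = cos 31° / cos φ along parallels; h·k = 1.
At 61.5°: h = 0.5567, k = 1.796; principal scales a = 1.796, b = 0.5567.
sin(ω/2) = (a − b)/(a + b) = 1.240/2.353 = 0.5269, so ω = 2 arcsin(0.5269) ≈ 63.6°.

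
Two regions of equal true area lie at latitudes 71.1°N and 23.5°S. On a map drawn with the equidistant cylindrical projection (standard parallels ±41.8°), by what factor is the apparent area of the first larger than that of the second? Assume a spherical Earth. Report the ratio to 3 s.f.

In the equirectangular projection with standard parallel φ₀ = 41.8° (x = Rλ cos φ₀, y = Rφ), meridians are true-scale (h = 1) and the parallel scale is k = cos φ₀ / cos φ.
Areal scale at 71.1°: h·k = 1.000 × 2.301 = 2.301.
Areal scale at 23.5°: h·k = 1.000 × 0.8129 = 0.8129.
Ratio = 2.301/0.8129 ≈ 2.83.

2.83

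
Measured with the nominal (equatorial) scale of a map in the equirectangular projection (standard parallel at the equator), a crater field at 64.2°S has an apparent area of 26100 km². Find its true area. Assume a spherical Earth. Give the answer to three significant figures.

In the plate carrée (x = Rλ, y = Rφ), meridians are true-scale (h = 1) and parallels are stretched by k = sec φ.
Areal scale = h·k = 1 × sec φ; at 64.2°, h = 1.000, k = 2.298, so h·k = 2.298.
True area = apparent / (areal scale) = 26100 / 2.298 ≈ 11400 km².

11400 km²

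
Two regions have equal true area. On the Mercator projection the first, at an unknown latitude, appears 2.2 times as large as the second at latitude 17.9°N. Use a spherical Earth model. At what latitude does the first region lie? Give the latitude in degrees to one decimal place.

50.1°

For equal true areas on Mercator, apparent areas scale as sec²φ, so the ratio is cos²φ₂ / cos²φ₁.
cos²φ₂ / cos²φ₁ = 2.2  ⇒  cos φ₁ = cos 17.9° / √2.2 = 0.9516/1.483 = 0.6416.
φ₁ = arccos(0.6416) ≈ 50.1°.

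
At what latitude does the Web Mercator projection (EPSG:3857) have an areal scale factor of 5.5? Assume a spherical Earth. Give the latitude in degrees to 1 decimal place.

64.8°

Mercator areal scale is sec²φ.
sec²φ = 5.5  ⇒  cos²φ = 0.1818  ⇒  cos φ = 0.4264.
φ = arccos(0.4264) ≈ 64.8°.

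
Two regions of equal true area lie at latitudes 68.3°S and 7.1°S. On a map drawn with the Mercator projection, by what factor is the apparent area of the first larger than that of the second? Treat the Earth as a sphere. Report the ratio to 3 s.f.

Mercator areal scale is sec²φ.
At 68.3°: sec²(68.3°) = 1/0.3697² = 7.315.
At 7.1°: sec²(7.1°) = 1/0.9923² = 1.016.
Ratio = 7.315/1.016 = cos²(7.1°)/cos²(68.3°) ≈ 7.20.

7.20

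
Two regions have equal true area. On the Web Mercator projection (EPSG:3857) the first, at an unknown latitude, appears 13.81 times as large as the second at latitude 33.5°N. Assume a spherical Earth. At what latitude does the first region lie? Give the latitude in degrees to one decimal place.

77.0°

Mercator areal scale is sec²φ, so apparent-area ratio = sec²φ₁ / sec²φ₂ = cos²φ₂ / cos²φ₁.
cos²φ₂ / cos²φ₁ = 13.81  ⇒  cos φ₁ = cos 33.5° / √13.81 = 0.8339/3.716 = 0.2244.
φ₁ = arccos(0.2244) ≈ 77.0°.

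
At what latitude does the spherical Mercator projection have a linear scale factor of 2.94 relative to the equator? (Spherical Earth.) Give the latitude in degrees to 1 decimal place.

Mercator scale is k = sec φ = 1/cos φ.
1/cos φ = 2.94  ⇒  cos φ = 0.3401  ⇒  φ = arccos(0.3401) ≈ 70.1°.

70.1°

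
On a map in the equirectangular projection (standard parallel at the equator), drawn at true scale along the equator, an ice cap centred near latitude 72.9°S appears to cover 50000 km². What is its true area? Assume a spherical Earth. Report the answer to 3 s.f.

14700 km²

In the plate carrée (x = Rλ, y = Rφ), meridians are true-scale (h = 1) and parallels are stretched by k = sec φ.
Areal scale = h·k = 1 × sec φ; at 72.9°, h = 1.000, k = 3.401, so h·k = 3.401.
True area = apparent / (areal scale) = 50000 / 3.401 ≈ 14700 km².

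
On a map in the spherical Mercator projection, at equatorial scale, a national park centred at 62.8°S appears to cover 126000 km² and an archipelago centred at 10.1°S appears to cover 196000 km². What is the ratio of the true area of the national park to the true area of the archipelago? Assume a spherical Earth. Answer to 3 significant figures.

0.139

On Mercator the areal scale is sec²φ, so true area = apparent × cos²φ.
True area of national park: 126000 × cos²(62.8°) = 126000 × 0.2089 = 26330 km².
True area of archipelago: 196000 × cos²(10.1°) = 196000 × 0.9692 = 190000 km².
Ratio = 26330 / 190000 ≈ 0.139.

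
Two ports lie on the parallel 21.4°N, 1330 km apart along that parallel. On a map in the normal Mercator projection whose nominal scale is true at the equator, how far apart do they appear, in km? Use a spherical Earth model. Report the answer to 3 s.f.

1430 km

For Mercator, h = k = sec φ (a conformal cylindrical projection has a single point scale, 1/cos φ).
Along the parallel, k = sec 21.4° = 1/0.9311 = 1.074.
Map distance = 1330 × 1.074 ≈ 1430 km.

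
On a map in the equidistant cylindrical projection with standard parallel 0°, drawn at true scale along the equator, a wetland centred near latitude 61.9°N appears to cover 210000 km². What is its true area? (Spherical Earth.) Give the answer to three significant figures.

For the equirectangular projection with φ₀ = 0 (plate carrée), h = 1 along meridians and k = sec φ along parallels.
Areal scale = h·k = 1 × sec φ; at 61.9°, h = 1.000, k = 2.123, so h·k = 2.123.
True area = apparent / (areal scale) = 210000 / 2.123 ≈ 98900 km².

98900 km²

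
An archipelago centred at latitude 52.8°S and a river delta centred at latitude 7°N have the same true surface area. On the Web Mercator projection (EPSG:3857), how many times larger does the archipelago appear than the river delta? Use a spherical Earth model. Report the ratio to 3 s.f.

Mercator areal scale is sec²φ.
At 52.8°: sec²(52.8°) = 1/0.6046² = 2.736.
At 7°: sec²(7°) = 1/0.9925² = 1.015.
Ratio = 2.736/1.015 = cos²(7°)/cos²(52.8°) ≈ 2.70.

2.70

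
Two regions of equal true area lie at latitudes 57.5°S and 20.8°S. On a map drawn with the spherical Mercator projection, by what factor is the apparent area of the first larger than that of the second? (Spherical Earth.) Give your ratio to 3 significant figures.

3.03

Mercator areal scale is sec²φ.
At 57.5°: sec²(57.5°) = 1/0.5373² = 3.464.
At 20.8°: sec²(20.8°) = 1/0.9348² = 1.144.
Ratio = 3.464/1.144 = cos²(20.8°)/cos²(57.5°) ≈ 3.03.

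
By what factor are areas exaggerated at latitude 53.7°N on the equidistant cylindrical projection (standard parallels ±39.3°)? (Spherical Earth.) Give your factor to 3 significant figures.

The equidistant cylindrical projection with φ₀ = 39.3° has h = 1 (meridians true) and k = cos φ₀ / cos φ along parallels.
Areal scale = h·k = 1 × cos φ₀ / cos φ; at 53.7°, h = 1.000, k = 1.307, so h·k = 1.307.

1.31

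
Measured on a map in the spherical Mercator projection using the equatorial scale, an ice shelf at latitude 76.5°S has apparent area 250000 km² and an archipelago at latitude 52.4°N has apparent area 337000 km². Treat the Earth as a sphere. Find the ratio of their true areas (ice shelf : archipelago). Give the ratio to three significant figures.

On Mercator the areal scale is sec²φ, so true area = apparent × cos²φ.
True area of ice shelf: 250000 × cos²(76.5°) = 250000 × 0.05450 = 13620 km².
True area of archipelago: 337000 × cos²(52.4°) = 337000 × 0.3723 = 125500 km².
Ratio = 13620 / 125500 ≈ 0.109.

0.109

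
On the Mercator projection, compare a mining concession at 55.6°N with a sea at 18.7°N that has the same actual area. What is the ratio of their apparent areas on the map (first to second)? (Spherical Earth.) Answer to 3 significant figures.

Mercator is conformal with k = sec φ, so areal scale = k² = sec²φ.
At 55.6°: sec²(55.6°) = 1/0.5650² = 3.133.
At 18.7°: sec²(18.7°) = 1/0.9472² = 1.115.
Ratio = 3.133/1.115 = cos²(18.7°)/cos²(55.6°) ≈ 2.81.

2.81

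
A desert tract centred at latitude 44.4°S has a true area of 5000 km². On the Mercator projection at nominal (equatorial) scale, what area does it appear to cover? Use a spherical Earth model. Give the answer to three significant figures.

9790 km²

For Mercator, h = k = sec φ (a conformal cylindrical projection has a single point scale, 1/cos φ).
Areal scale = k² = sec²φ = 1/cos²(44.4°) = 1/0.7145² = 1.959.
Apparent area = 5000 × 1.959 ≈ 9790 km².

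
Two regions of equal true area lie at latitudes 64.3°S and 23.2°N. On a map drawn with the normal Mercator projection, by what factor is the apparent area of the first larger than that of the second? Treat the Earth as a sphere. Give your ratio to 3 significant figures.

On Mercator, area is exaggerated by sec²φ = 1/cos²φ.
At 64.3°: sec²(64.3°) = 1/0.4337² = 5.317.
At 23.2°: sec²(23.2°) = 1/0.9191² = 1.184.
Ratio = 5.317/1.184 = cos²(23.2°)/cos²(64.3°) ≈ 4.49.

4.49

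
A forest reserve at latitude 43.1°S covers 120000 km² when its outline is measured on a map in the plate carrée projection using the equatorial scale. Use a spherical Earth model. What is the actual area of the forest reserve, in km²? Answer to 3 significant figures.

Plate carrée maps x = Rλ, y = Rφ. The meridian scale is h = 1 and the parallel scale is k = 1/cos φ = sec φ.
Areal scale = h·k = 1 × sec φ; at 43.1°, h = 1.000, k = 1.370, so h·k = 1.370.
True area = apparent / (areal scale) = 120000 / 1.370 ≈ 87600 km².

87600 km²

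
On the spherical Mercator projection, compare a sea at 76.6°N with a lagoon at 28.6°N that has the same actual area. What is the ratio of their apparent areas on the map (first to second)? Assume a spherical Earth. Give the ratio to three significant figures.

On Mercator, area is exaggerated by sec²φ = 1/cos²φ.
At 76.6°: sec²(76.6°) = 1/0.2317² = 18.62.
At 28.6°: sec²(28.6°) = 1/0.8780² = 1.297.
Ratio = 18.62/1.297 = cos²(28.6°)/cos²(76.6°) ≈ 14.4.

14.4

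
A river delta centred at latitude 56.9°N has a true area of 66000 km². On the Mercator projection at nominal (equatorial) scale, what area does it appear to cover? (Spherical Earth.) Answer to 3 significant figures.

The Mercator projection is conformal; its linear scale factor is the same in every direction and equals sec φ = 1/cos φ.
Areal scale = k² = sec²φ = 1/cos²(56.9°) = 1/0.5461² = 3.353.
Apparent area = 66000 × 3.353 ≈ 221000 km².

221000 km²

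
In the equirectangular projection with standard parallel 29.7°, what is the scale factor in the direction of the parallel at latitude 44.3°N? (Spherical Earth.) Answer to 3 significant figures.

1.21

The equidistant cylindrical projection with φ₀ = 29.7° has h = 1 (meridians true) and k = cos φ₀ / cos φ along parallels.
k = cos 29.7° / cos 44.3° = 0.8686/0.7157 = 1.214.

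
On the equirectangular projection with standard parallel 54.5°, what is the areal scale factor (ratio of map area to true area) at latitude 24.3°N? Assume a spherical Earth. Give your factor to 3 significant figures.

0.637

In the equirectangular projection with standard parallel φ₀ = 54.5° (x = Rλ cos φ₀, y = Rφ), meridians are true-scale (h = 1) and the parallel scale is k = cos φ₀ / cos φ.
Areal scale = h·k = 1 × cos φ₀ / cos φ; at 24.3°, h = 1.000, k = 0.6372, so h·k = 0.6372.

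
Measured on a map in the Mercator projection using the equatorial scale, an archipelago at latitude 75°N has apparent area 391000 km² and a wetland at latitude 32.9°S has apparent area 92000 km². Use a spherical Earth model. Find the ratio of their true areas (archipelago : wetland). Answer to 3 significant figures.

On Mercator the areal scale is sec²φ, so true area = apparent × cos²φ.
True area of archipelago: 391000 × cos²(75°) = 391000 × 0.06699 = 26190 km².
True area of wetland: 92000 × cos²(32.9°) = 92000 × 0.7050 = 64860 km².
Ratio = 26190 / 64860 ≈ 0.404.

0.404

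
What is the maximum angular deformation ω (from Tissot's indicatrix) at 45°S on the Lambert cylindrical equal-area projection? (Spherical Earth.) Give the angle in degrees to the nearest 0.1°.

38.9°

The Lambert cylindrical equal-area projection is the cylindrical equal-area projection with its standard parallel at the equator (φ₀ = 0). A cylindrical equal-area projection with standard parallel φ₀ has meridian scale h = cos φ / cos φ₀ and parallel scale k = cos φ₀ / cos φ (so areas are preserved, h·k = 1).
At 45°: h = 0.7071, k = 1.414; principal scales a = 1.414, b = 0.7071.
sin(ω/2) = (a − b)/(a + b) = 0.7071/2.121 = 0.3333, so ω = 2 arcsin(0.3333) ≈ 38.9°.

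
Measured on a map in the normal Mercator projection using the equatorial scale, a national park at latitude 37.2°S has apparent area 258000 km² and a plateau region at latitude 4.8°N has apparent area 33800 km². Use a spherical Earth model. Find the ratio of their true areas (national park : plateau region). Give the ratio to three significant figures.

Since Mercator area scale is 1/cos²φ, the true area equals the apparent area multiplied by cos²φ.
True area of national park: 258000 × cos²(37.2°) = 258000 × 0.6345 = 163700 km².
True area of plateau region: 33800 × cos²(4.8°) = 33800 × 0.9930 = 33560 km².
Ratio = 163700 / 33560 ≈ 4.88.

4.88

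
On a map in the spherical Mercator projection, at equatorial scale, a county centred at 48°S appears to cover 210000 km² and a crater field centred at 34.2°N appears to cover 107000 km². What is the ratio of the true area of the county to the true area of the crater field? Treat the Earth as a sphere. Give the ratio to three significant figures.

1.28

Mercator's areal exaggeration is sec²φ; hence true area = (apparent area) · cos²φ.
True area of county: 210000 × cos²(48°) = 210000 × 0.4477 = 94020 km².
True area of crater field: 107000 × cos²(34.2°) = 107000 × 0.6841 = 73190 km².
Ratio = 94020 / 73190 ≈ 1.28.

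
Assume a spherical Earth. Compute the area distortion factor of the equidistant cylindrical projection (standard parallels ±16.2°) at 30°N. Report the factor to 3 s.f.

1.11

The equidistant cylindrical projection with φ₀ = 16.2° has h = 1 (meridians true) and k = cos φ₀ / cos φ along parallels.
Areal scale = h·k = 1 × cos φ₀ / cos φ; at 30°, h = 1.000, k = 1.109, so h·k = 1.109.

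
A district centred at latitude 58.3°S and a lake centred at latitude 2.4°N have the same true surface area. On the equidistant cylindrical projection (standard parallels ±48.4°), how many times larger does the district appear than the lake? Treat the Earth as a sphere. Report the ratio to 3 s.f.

1.90

With standard parallel φ₀ = 48.4°, the equirectangular projection gives x = Rλ cos φ₀, y = Rφ, so h = 1 and k = cos 48.4° / cos φ.
Areal scale at 58.3°: h·k = 1.000 × 1.263 = 1.263.
Areal scale at 2.4°: h·k = 1.000 × 0.6645 = 0.6645.
Ratio = 1.263/0.6645 ≈ 1.90.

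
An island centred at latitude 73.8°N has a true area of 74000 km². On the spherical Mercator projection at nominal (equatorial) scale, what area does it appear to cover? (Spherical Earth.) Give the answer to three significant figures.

The Mercator projection is conformal; its linear scale factor is the same in every direction and equals sec φ = 1/cos φ.
Areal scale = k² = sec²φ = 1/cos²(73.8°) = 1/0.2790² = 12.85.
Apparent area = 74000 × 12.85 ≈ 951000 km².

951000 km²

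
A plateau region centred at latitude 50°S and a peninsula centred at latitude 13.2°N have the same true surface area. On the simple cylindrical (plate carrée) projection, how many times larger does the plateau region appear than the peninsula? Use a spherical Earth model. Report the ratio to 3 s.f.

1.51

For the equirectangular projection with φ₀ = 0 (plate carrée), h = 1 along meridians and k = sec φ along parallels.
Areal scale at 50°: h·k = 1.000 × 1.556 = 1.556.
Areal scale at 13.2°: h·k = 1.000 × 1.027 = 1.027.
Ratio = 1.556/1.027 ≈ 1.51.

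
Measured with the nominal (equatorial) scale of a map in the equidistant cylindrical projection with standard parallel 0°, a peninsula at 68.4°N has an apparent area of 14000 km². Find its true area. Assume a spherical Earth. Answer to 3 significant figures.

5150 km²

For the equirectangular projection with φ₀ = 0 (plate carrée), h = 1 along meridians and k = sec φ along parallels.
Areal scale = h·k = 1 × sec φ; at 68.4°, h = 1.000, k = 2.716, so h·k = 2.716.
True area = apparent / (areal scale) = 14000 / 2.716 ≈ 5150 km².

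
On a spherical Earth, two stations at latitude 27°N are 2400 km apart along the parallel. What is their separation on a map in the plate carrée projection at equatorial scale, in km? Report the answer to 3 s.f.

Plate carrée maps x = Rλ, y = Rφ. The meridian scale is h = 1 and the parallel scale is k = 1/cos φ = sec φ.
Along the parallel, k = sec 27° = 1/0.8910 = 1.122.
Map distance = 2400 × 1.122 ≈ 2690 km.

2690 km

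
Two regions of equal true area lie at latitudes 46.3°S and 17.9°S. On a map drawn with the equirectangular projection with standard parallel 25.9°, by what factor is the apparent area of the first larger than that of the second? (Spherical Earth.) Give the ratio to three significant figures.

In the equirectangular projection with standard parallel φ₀ = 25.9° (x = Rλ cos φ₀, y = Rφ), meridians are true-scale (h = 1) and the parallel scale is k = cos φ₀ / cos φ.
Areal scale at 46.3°: h·k = 1.000 × 1.302 = 1.302.
Areal scale at 17.9°: h·k = 1.000 × 0.9453 = 0.9453.
Ratio = 1.302/0.9453 ≈ 1.38.

1.38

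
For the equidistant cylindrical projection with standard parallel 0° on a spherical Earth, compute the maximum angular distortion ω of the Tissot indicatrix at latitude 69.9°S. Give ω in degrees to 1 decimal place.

58.5°

Plate carrée maps x = Rλ, y = Rφ. The meridian scale is h = 1 and the parallel scale is k = 1/cos φ = sec φ.
At 69.9°: h = 1.000, k = 2.910; principal scales a = 2.910, b = 1.000.
sin(ω/2) = (a − b)/(a + b) = 1.910/3.910 = 0.4885, so ω = 2 arcsin(0.4885) ≈ 58.5°.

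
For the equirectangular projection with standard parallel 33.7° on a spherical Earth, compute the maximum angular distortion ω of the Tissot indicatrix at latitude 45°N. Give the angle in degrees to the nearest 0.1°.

9.3°

In the equirectangular projection with standard parallel φ₀ = 33.7° (x = Rλ cos φ₀, y = Rφ), meridians are true-scale (h = 1) and the parallel scale is k = cos φ₀ / cos φ.
At 45°: h = 1.000, k = 1.177; principal scales a = 1.177, b = 1.000.
sin(ω/2) = (a − b)/(a + b) = 0.1766/2.177 = 0.08112, so ω = 2 arcsin(0.08112) ≈ 9.3°.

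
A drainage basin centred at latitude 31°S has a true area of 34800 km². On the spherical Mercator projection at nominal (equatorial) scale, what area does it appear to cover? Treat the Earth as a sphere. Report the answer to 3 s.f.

47400 km²

The Mercator projection is conformal; its linear scale factor is the same in every direction and equals sec φ = 1/cos φ.
Areal scale = k² = sec²φ = 1/cos²(31°) = 1/0.8572² = 1.361.
Apparent area = 34800 × 1.361 ≈ 47400 km².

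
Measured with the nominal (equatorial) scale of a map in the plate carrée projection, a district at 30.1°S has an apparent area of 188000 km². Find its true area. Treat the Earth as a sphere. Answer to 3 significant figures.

163000 km²

For the equirectangular projection with φ₀ = 0 (plate carrée), h = 1 along meridians and k = sec φ along parallels.
Areal scale = h·k = 1 × sec φ; at 30.1°, h = 1.000, k = 1.156, so h·k = 1.156.
True area = apparent / (areal scale) = 188000 / 1.156 ≈ 163000 km².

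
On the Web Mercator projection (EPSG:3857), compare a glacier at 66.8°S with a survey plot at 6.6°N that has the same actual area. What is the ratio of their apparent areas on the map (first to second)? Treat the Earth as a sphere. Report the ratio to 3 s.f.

On Mercator, area is exaggerated by sec²φ = 1/cos²φ.
At 66.8°: sec²(66.8°) = 1/0.3939² = 6.444.
At 6.6°: sec²(6.6°) = 1/0.9934² = 1.013.
Ratio = 6.444/1.013 = cos²(6.6°)/cos²(66.8°) ≈ 6.36.

6.36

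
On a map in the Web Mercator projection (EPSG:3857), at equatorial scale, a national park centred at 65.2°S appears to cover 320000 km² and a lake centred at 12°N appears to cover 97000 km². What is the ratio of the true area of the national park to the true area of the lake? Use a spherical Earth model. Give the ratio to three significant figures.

0.607

On Mercator the areal scale is sec²φ, so true area = apparent × cos²φ.
True area of national park: 320000 × cos²(65.2°) = 320000 × 0.1759 = 56300 km².
True area of lake: 97000 × cos²(12°) = 97000 × 0.9568 = 92810 km².
Ratio = 56300 / 92810 ≈ 0.607.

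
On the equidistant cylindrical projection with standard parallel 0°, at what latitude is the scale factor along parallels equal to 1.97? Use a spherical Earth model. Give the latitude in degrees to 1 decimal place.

Plate carrée: h = 1, k = sec φ along parallels.
sec φ = 1.97  ⇒  cos φ = 0.5076  ⇒  φ ≈ 59.5°.

59.5°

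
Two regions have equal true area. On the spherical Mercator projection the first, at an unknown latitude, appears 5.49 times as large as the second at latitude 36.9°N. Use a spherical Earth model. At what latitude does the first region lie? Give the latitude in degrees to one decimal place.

70.0°

Mercator areal scale is sec²φ, so apparent-area ratio = sec²φ₁ / sec²φ₂ = cos²φ₂ / cos²φ₁.
cos²φ₂ / cos²φ₁ = 5.49  ⇒  cos φ₁ = cos 36.9° / √5.49 = 0.7997/2.343 = 0.3413.
φ₁ = arccos(0.3413) ≈ 70.0°.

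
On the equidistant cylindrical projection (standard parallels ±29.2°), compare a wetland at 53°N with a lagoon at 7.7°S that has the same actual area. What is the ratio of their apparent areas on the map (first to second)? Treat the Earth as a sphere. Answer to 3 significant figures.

1.65

With standard parallel φ₀ = 29.2°, the equirectangular projection gives x = Rλ cos φ₀, y = Rφ, so h = 1 and k = cos 29.2° / cos φ.
Areal scale at 53°: h·k = 1.000 × 1.450 = 1.450.
Areal scale at 7.7°: h·k = 1.000 × 0.8809 = 0.8809.
Ratio = 1.450/0.8809 ≈ 1.65.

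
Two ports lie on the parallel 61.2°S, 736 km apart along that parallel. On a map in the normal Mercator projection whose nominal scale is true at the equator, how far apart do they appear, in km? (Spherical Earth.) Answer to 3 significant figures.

1530 km

For Mercator, h = k = sec φ (a conformal cylindrical projection has a single point scale, 1/cos φ).
Along the parallel, k = sec 61.2° = 1/0.4818 = 2.076.
Map distance = 736 × 2.076 ≈ 1530 km.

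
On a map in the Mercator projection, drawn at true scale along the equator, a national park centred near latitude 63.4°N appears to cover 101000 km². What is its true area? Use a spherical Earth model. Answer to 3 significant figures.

Mercator is conformal, so the point scale is isotropic: h = k = sec φ = 1/cos φ.
Areal scale = k² = sec²φ = 1/cos²(63.4°) = 1/0.4478² = 4.988.
True area = apparent / (areal scale) = 101000 / 4.988 ≈ 20200 km².

20200 km²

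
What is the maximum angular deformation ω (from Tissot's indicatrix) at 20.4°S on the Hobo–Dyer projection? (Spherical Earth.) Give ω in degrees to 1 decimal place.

19.0°

The Hobo–Dyer projection is cylindrical equal-area with φ₀ = 37.5°. Cylindrical equal-area (φ₀ = 37.5°): h = cos φ / cos 37.5° along meridians, k = cos 37.5° / cos φ along parallels; h·k = 1.
At 20.4°: h = 1.181, k = 0.8464; principal scales a = 1.181, b = 0.8464.
sin(ω/2) = (a − b)/(a + b) = 0.3350/2.028 = 0.1652, so ω = 2 arcsin(0.1652) ≈ 19.0°.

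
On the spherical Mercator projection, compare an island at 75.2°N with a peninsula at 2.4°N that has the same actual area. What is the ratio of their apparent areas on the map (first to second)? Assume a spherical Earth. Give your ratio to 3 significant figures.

Mercator areal scale is sec²φ.
At 75.2°: sec²(75.2°) = 1/0.2554² = 15.33.
At 2.4°: sec²(2.4°) = 1/0.9991² = 1.002.
Ratio = 15.33/1.002 = cos²(2.4°)/cos²(75.2°) ≈ 15.3.

15.3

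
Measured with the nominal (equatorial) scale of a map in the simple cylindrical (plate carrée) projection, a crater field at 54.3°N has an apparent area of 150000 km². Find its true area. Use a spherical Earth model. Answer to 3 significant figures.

87500 km²

Plate carrée maps x = Rλ, y = Rφ. The meridian scale is h = 1 and the parallel scale is k = 1/cos φ = sec φ.
Areal scale = h·k = 1 × sec φ; at 54.3°, h = 1.000, k = 1.714, so h·k = 1.714.
True area = apparent / (areal scale) = 150000 / 1.714 ≈ 87500 km².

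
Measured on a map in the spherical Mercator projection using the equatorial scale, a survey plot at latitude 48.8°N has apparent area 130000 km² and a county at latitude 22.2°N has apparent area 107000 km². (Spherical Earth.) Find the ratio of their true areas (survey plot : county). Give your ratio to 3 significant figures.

0.615

Since Mercator area scale is 1/cos²φ, the true area equals the apparent area multiplied by cos²φ.
True area of survey plot: 130000 × cos²(48.8°) = 130000 × 0.4339 = 56400 km².
True area of county: 107000 × cos²(22.2°) = 107000 × 0.8572 = 91720 km².
Ratio = 56400 / 91720 ≈ 0.615.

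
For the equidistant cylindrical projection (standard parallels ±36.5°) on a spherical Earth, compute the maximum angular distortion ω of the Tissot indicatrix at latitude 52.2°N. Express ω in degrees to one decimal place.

With standard parallel φ₀ = 36.5°, the equirectangular projection gives x = Rλ cos φ₀, y = Rφ, so h = 1 and k = cos 36.5° / cos φ.
At 52.2°: h = 1.000, k = 1.312; principal scales a = 1.312, b = 1.000.
sin(ω/2) = (a − b)/(a + b) = 0.3115/2.312 = 0.1348, so ω = 2 arcsin(0.1348) ≈ 15.5°.

15.5°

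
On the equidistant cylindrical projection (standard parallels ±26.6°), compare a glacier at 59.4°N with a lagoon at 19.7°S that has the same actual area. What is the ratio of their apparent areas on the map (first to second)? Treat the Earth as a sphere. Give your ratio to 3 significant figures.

1.85

In the equirectangular projection with standard parallel φ₀ = 26.6° (x = Rλ cos φ₀, y = Rφ), meridians are true-scale (h = 1) and the parallel scale is k = cos φ₀ / cos φ.
Areal scale at 59.4°: h·k = 1.000 × 1.757 = 1.757.
Areal scale at 19.7°: h·k = 1.000 × 0.9497 = 0.9497.
Ratio = 1.757/0.9497 ≈ 1.85.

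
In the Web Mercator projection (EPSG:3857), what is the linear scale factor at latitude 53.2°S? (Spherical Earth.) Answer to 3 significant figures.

1.67

The Mercator projection is conformal; its linear scale factor is the same in every direction and equals sec φ = 1/cos φ.
k = 1/cos 53.2° = 1/0.5990 = 1.669.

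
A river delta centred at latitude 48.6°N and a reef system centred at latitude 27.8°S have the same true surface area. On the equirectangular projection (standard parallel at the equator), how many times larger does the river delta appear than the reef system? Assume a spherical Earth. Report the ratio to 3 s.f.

1.34

For the equirectangular projection with φ₀ = 0 (plate carrée), h = 1 along meridians and k = sec φ along parallels.
Areal scale at 48.6°: h·k = 1.000 × 1.512 = 1.512.
Areal scale at 27.8°: h·k = 1.000 × 1.130 = 1.130.
Ratio = 1.512/1.130 ≈ 1.34.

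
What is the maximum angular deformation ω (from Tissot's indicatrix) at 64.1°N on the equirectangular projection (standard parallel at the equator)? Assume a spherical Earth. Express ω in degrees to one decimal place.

In the plate carrée (x = Rλ, y = Rφ), meridians are true-scale (h = 1) and parallels are stretched by k = sec φ.
At 64.1°: h = 1.000, k = 2.289; principal scales a = 2.289, b = 1.000.
sin(ω/2) = (a − b)/(a + b) = 1.289/3.289 = 0.3920, so ω = 2 arcsin(0.3920) ≈ 46.2°.

46.2°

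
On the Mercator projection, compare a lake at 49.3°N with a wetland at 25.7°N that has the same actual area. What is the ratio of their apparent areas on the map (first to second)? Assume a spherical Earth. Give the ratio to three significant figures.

1.91

Mercator areal scale is sec²φ.
At 49.3°: sec²(49.3°) = 1/0.6521² = 2.352.
At 25.7°: sec²(25.7°) = 1/0.9011² = 1.232.
Ratio = 2.352/1.232 = cos²(25.7°)/cos²(49.3°) ≈ 1.91.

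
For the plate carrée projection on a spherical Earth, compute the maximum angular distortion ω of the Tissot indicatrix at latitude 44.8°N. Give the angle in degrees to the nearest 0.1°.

Plate carrée maps x = Rλ, y = Rφ. The meridian scale is h = 1 and the parallel scale is k = 1/cos φ = sec φ.
At 44.8°: h = 1.000, k = 1.409; principal scales a = 1.409, b = 1.000.
sin(ω/2) = (a − b)/(a + b) = 0.4093/2.409 = 0.1699, so ω = 2 arcsin(0.1699) ≈ 19.6°.

19.6°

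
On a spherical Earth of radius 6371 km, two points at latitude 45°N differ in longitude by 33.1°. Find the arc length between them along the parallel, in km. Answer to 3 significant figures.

2600 km

Arc length along a parallel = R cos φ · Δλ (with Δλ in radians).
= 6371 × cos 45° × (33.1° × π/180) = 6371 × 0.7071 × 0.5777 ≈ 2600 km.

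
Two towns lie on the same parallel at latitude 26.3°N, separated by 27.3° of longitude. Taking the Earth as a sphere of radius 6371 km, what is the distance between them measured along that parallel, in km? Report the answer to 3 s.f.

2720 km

Arc length along a parallel = R cos φ · Δλ (with Δλ in radians).
= 6371 × cos 26.3° × (27.3° × π/180) = 6371 × 0.8965 × 0.4765 ≈ 2720 km.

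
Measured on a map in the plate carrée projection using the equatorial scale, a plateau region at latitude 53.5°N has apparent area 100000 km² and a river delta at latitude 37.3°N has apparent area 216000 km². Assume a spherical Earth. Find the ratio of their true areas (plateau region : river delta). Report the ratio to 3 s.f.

On the plate carrée, areal scale = h·k = 1 × sec φ, so true area = apparent × cos φ.
True area of plateau region: 100000 × cos(53.5°) = 100000 × 0.5948 = 59480 km².
True area of river delta: 216000 × cos(37.3°) = 216000 × 0.7955 = 171800 km².
Ratio = 59480 / 171800 ≈ 0.346.

0.346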